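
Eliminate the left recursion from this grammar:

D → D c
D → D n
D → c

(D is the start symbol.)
D is directly left-recursive. The standard transformation for
  A → A α₁ | ... | A α_m | β₁ | ... | β_n
is
  A  → β₁ A' | ... | β_n A'
  A' → α₁ A' | ... | α_m A' | ε

D → c becomes D → c D'
D → D c becomes D' → c D'
D → D n becomes D' → n D'
Add D' → ε

Resulting grammar:
D → c D'
D' → c D'
D' → n D'
D' → ε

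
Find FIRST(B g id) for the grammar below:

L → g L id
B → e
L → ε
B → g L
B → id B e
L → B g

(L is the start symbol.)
FIRST sets of the non-terminals involved (from the grammar, by fixed-point iteration):
  FIRST(B) = { 'e', 'g', 'id' }

To compute FIRST(B g id), process the symbols left to right:
Symbol B is a non-terminal. Add FIRST(B) \ {ε} = { 'e', 'g', 'id' }
B is not nullable (ε ∉ FIRST(B)), so stop here.
FIRST(B g id) = { 'e', 'g', 'id' }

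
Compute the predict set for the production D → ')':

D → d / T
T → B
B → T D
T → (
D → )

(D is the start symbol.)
{ ')' }

PREDICT(D → ')') = (FIRST(RHS) \ {ε}) ∪ (FOLLOW(D) if ε ∈ FIRST(RHS), i.e. RHS ⇒* ε)
FIRST(')') = { ')' }
ε ∉ FIRST(')'), so FOLLOW(D) is not added.
PREDICT(D → ')') = { ')' }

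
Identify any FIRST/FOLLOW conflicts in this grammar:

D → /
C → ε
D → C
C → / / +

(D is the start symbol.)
A FIRST/FOLLOW conflict occurs when a non-terminal N has a nullable alternative N → β (β ⇒* ε) and another alternative N → α with FIRST(α) ∩ FOLLOW(N) ≠ ∅: on such a lookahead the parser cannot decide between expanding α and letting N vanish via β.

Nullable non-terminals: C, D.
FIRST sets used below: FIRST(C) = { '/', ε }

C: nullable alternative(s) C → ε; FOLLOW(C) = { $ }
  C → ε: FIRST \ {ε} = { } — this is the only nullable alternative, skip
  C → / / +: FIRST \ {ε} = { '/' } — disjoint from FOLLOW(C)

D: nullable alternative(s) D → C; FOLLOW(D) = { $ }
  D → /: FIRST \ {ε} = { '/' } — disjoint from FOLLOW(D)
  D → C: FIRST \ {ε} = { '/' } — this is the only nullable alternative, skip

No FIRST/FOLLOW conflicts found.

Answer: No FIRST/FOLLOW conflicts.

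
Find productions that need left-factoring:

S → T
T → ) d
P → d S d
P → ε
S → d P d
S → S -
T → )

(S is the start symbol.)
Left-factoring is needed when two productions for the same non-terminal
share a common prefix on the right-hand side.

Productions for S:
  S → T
  S → d P d
  S → S -
Productions for T:
  T → ) d
  T → )
Productions for P:
  P → d S d
  P → ε

Found common prefix ')' in productions for T

Answer: Yes, T has productions with common prefix ')'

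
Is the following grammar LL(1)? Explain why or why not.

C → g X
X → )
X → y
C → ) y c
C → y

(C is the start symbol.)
A grammar is LL(1) if for each non-terminal N with multiple productions, the predict sets of those productions are pairwise disjoint, where PREDICT(N → α) = (FIRST(α) \ {ε}) ∪ (FOLLOW(N) if α ⇒* ε).

For C:
  PREDICT(C → g X) = { 'g' }
  PREDICT(C → ')' y c) = { ')' }
  PREDICT(C → y) = { 'y' }
For X:
  PREDICT(X → ')') = { ')' }
  PREDICT(X → y) = { 'y' }

All predict sets are disjoint. The grammar IS LL(1).

Answer: Yes, the grammar is LL(1).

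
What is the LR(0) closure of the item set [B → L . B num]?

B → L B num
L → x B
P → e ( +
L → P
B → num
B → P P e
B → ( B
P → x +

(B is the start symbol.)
Start with: [B → L . B num]
  [B → L . B num] has the dot before B: add [B → . L B num], [B → . num], [B → . P P e], [B → . ( B]
  [B → . L B num] has the dot before L: add [L → . x B], [L → . P]
  [B → . P P e] has the dot before P: add [P → . e ( +], [P → . x +]
No further items can be added.

CLOSURE = { [B → . ( B], [B → . L B num], [B → . P P e], [B → . num], [B → L . B num], [L → . P], [L → . x B], [P → . e ( +], [P → . x +] }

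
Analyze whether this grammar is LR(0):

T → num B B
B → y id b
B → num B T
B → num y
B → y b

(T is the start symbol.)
A grammar is LR(0) if no state in the canonical LR(0) collection has:
  - both a shift item (dot before a terminal) and a complete item (shift-reduce conflict), or
  - two or more complete items (reduce-reduce conflict; the accept item [T' → T .] counts as a complete item here).

Augment with T' → T and build the canonical LR(0) collection (I0 = CLOSURE({[T' → . T]}), then GOTO on every symbol after a dot until no new states appear). It has 13 states:
  I0: { [T → . num B B], [T' → . T] }  — shift
  I1: { [T' → T .] }  — accept
  I2: { [B → . num B T], [B → . num y], [B → . y b], [B → . y id b], [T → num . B B] }  — shift
  I3: { [B → . num B T], [B → . num y], [B → . y b], [B → . y id b], [T → num B . B] }  — shift
  I4: { [B → . num B T], [B → . num y], [B → . y b], [B → . y id b], [B → num . B T], [B → num . y] }  — shift
  I5: { [B → y . b], [B → y . id b] }  — shift
  I6: { [B → y b .] }  — reduce
  I7: { [B → y id . b] }  — shift
  I8: { [B → y id b .] }  — reduce
  I9: { [B → num B . T], [T → . num B B] }  — shift
  I10: { [B → num y .], [B → y . b], [B → y . id b] }  — shift, reduce
  I11: { [B → num B T .] }  — reduce
  I12: { [T → num B B .] }  — reduce

Conflict in state I10:
  Shift-reduce conflict between [B → num y .] and [B → y . b]
So the grammar is NOT LR(0).

Answer: No. Shift-reduce conflict between [B → num y .] and [B → y . b]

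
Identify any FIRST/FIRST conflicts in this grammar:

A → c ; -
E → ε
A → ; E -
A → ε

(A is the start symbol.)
No FIRST/FIRST conflicts.

A FIRST/FIRST conflict occurs when two productions N → α and N → β for the same non-terminal have FIRST(α) ∩ FIRST(β) ≠ ∅ (with ε ∈ FIRST of a nullable right-hand side, so two nullable alternatives also conflict).

Productions for A:
  A → c ; -: FIRST = { 'c' }
  A → ; E -: FIRST = { ';' }
  A → ε: FIRST = { ε }
E has only one production, so no FIRST/FIRST conflict is possible there.

All alternatives of each non-terminal have pairwise disjoint FIRST sets.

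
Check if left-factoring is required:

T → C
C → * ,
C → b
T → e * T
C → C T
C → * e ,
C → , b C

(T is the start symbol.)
Yes, C has productions with common prefix '*'

Left-factoring is needed when two productions for the same non-terminal
share a common prefix on the right-hand side.

Productions for T:
  T → C
  T → e * T
Productions for C:
  C → * ,
  C → b
  C → C T
  C → * e ,
  C → , b C

Found common prefix '*' in productions for C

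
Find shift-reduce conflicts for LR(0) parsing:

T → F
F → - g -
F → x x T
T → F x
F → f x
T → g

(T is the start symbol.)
Yes — I2: [T → F .] vs [T → F . x]

A shift-reduce conflict occurs when an LR(0) state has both:
  - a complete (reduce) item [A → α .] (dot at the end), and
  - a shift item [B → β . c γ] (dot before a terminal).

Augment with T' → T and build the canonical LR(0) collection (I0 = CLOSURE({[T' → . T]}), then GOTO on every symbol after a dot until no new states appear). It has 13 states:
  I0: { [F → . - g -], [F → . f x], [F → . x x T], [T → . F x], [T → . F], [T → . g], [T' → . T] }  — shift
  I1: { [F → - . g -] }  — shift
  I2: { [T → F . x], [T → F .] }  — shift, reduce
  I3: { [T' → T .] }  — accept
  I4: { [F → f . x] }  — shift
  I5: { [T → g .] }  — reduce
  I6: { [F → x . x T] }  — shift
  I7: { [F → . - g -], [F → . f x], [F → . x x T], [F → x x . T], [T → . F x], [T → . F], [T → . g] }  — shift
  I8: { [F → x x T .] }  — reduce
  I9: { [F → f x .] }  — reduce
  I10: { [T → F x .] }  — reduce
  I11: { [F → - g . -] }  — shift
  I12: { [F → - g - .] }  — reduce

I2 contains reduce item [T → F .] and shift item [T → F . x] — shift-reduce conflict.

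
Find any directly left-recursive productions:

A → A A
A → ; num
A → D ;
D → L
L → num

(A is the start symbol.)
Yes, A is left-recursive

Direct left recursion occurs when N → N α for some non-terminal N (the right-hand side begins with the left-hand side itself).

A → A A: LEFT RECURSIVE (starts with A)
A → ; num: starts with ';'
A → D ;: starts with D
D → L: starts with L
L → num: starts with num

The grammar has direct left recursion on: A.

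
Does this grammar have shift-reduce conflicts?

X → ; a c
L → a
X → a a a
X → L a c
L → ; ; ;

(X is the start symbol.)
Augment with X' → X and build the canonical LR(0) collection (I0 = CLOSURE({[X' → . X]}), then GOTO on every symbol after a dot until no new states appear). It has 13 states:
  I0: { [L → . ; ; ;], [L → . a], [X → . ; a c], [X → . L a c], [X → . a a a], [X' → . X] }  — shift
  I1: { [L → ; . ; ;], [X → ; . a c] }  — shift
  I2: { [X → L . a c] }  — shift
  I3: { [X' → X .] }  — accept
  I4: { [L → a .], [X → a . a a] }  — shift, reduce
  I5: { [X → a a . a] }  — shift
  I6: { [X → a a a .] }  — reduce
  I7: { [X → L a . c] }  — shift
  I8: { [X → L a c .] }  — reduce
  I9: { [L → ; ; . ;] }  — shift
  I10: { [X → ; a . c] }  — shift
  I11: { [X → ; a c .] }  — reduce
  I12: { [L → ; ; ; .] }  — reduce

I4 contains reduce item [L → a .] and shift item [X → a . a a] — shift-reduce conflict.

Answer: Yes — I4: [L → a .] vs [X → a . a a]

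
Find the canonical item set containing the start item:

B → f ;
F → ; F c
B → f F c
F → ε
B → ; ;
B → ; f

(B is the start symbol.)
First, augment the grammar with B' → B
I₀ = CLOSURE({ [B' → . B] }):
  [B' → . B] has the dot before B: add [B → . f ;], [B → . f F c], [B → . ; ;], [B → . ; f]
No further items can be added.

I₀ = { [B → . ; ;], [B → . ; f], [B → . f ;], [B → . f F c], [B' → . B] }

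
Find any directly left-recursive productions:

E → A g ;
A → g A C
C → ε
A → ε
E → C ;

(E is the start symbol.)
No direct left recursion

Direct left recursion occurs when N → N α for some non-terminal N (the right-hand side begins with the left-hand side itself).

E → A g ;: starts with A
A → g A C: starts with g
C → ε: starts with ε
A → ε: starts with ε
E → C ;: starts with C

No direct left recursion found.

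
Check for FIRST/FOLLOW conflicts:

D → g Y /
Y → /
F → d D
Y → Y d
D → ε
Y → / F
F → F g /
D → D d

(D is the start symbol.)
Nullable non-terminals: D.
FIRST sets used below: FIRST(D) = { 'd', 'g', ε }

D: nullable alternative(s) D → ε; FOLLOW(D) = { $, '/', 'd', 'g' }
  D → g Y /: FIRST \ {ε} = { 'g' } — overlaps FOLLOW(D) on { 'g' }: CONFLICT
  D → ε: FIRST \ {ε} = { } — this is the only nullable alternative, skip
  D → D d: FIRST \ {ε} = { 'd', 'g' } — overlaps FOLLOW(D) on { 'd', 'g' }: CONFLICT

F, Y have no nullable alternative, so no FIRST/FOLLOW check is needed there.

So the grammar has 2 FIRST/FOLLOW conflicts (marked CONFLICT above).

Answer: Yes. D → g Y '/' with FOLLOW(D) on { 'g' }; D → D d with FOLLOW(D) on { 'd', 'g' }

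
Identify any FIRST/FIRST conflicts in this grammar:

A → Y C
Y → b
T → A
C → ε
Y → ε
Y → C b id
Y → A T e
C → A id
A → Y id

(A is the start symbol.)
Yes. A → Y C / A → Y id on { 'b', 'e', 'id' }; Y → b / Y → C b id on { 'b' }; Y → b / Y → A T e on { 'b' }; Y → C b id / Y → A T e on { 'b', 'e', 'id' }

FIRST sets of the non-terminals at (or reachable through a nullable prefix from) the front of some alternative:
  FIRST(Y) = { 'b', 'e', 'id', ε }
  FIRST(C) = { 'b', 'e', 'id', ε }
  FIRST(A) = { 'b', 'e', 'id', ε }
  FIRST(T) = { 'b', 'e', 'id', ε }

Productions for A:
  A → Y C: FIRST = { 'b', 'e', 'id', ε }
  A → Y id: FIRST = { 'b', 'e', 'id' }
Productions for Y:
  Y → b: FIRST = { 'b' }
  Y → ε: FIRST = { ε }
  Y → C b id: FIRST = { 'b', 'e', 'id' }
  Y → A T e: FIRST = { 'b', 'e', 'id' }
Productions for C:
  C → ε: FIRST = { ε }
  C → A id: FIRST = { 'b', 'e', 'id' }
T has only one production, so no FIRST/FIRST conflict is possible there.

Conflict for A: A → Y C and A → Y id
  Overlap: { 'b', 'e', 'id' }
Conflict for Y: Y → b and Y → C b id
  Overlap: { 'b' }
Conflict for Y: Y → b and Y → A T e
  Overlap: { 'b' }
Conflict for Y: Y → C b id and Y → A T e
  Overlap: { 'b', 'e', 'id' }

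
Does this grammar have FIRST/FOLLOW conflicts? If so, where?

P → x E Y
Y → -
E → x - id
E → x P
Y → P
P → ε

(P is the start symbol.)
A FIRST/FOLLOW conflict occurs when a non-terminal N has a nullable alternative N → β (β ⇒* ε) and another alternative N → α with FIRST(α) ∩ FOLLOW(N) ≠ ∅: on such a lookahead the parser cannot decide between expanding α and letting N vanish via β.

Nullable non-terminals: P, Y.
FIRST sets used below: FIRST(P) = { 'x', ε }

P: nullable alternative(s) P → ε; FOLLOW(P) = { $, '-', 'x' }
  P → x E Y: FIRST \ {ε} = { 'x' } — overlaps FOLLOW(P) on { 'x' }: CONFLICT
  P → ε: FIRST \ {ε} = { } — this is the only nullable alternative, skip

Y: nullable alternative(s) Y → P; FOLLOW(Y) = { $, '-', 'x' }
  Y → -: FIRST \ {ε} = { '-' } — overlaps FOLLOW(Y) on { '-' }: CONFLICT
  Y → P: FIRST \ {ε} = { 'x' } — this is the only nullable alternative, skip

E has no nullable alternative, so no FIRST/FOLLOW check is needed there.

So the grammar has 2 FIRST/FOLLOW conflicts (marked CONFLICT above).

Answer: Yes. P → x E Y with FOLLOW(P) on { 'x' }; Y → '-' with FOLLOW(Y) on { '-' }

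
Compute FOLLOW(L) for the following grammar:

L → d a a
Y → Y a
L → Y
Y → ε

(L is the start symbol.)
To compute FOLLOW(L), find every occurrence of L on a right-hand side N → α L β: add FIRST(β) \ {ε}, and if β is empty or nullable also add FOLLOW(N). Iterate to a fixed point.

L is the start symbol, so $ ∈ FOLLOW(L).
L does not occur on any right-hand side.

Taking the union: FOLLOW(L) = { $ }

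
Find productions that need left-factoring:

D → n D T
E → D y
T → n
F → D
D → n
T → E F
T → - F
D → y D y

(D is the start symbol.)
Left-factoring is needed when two productions for the same non-terminal
share a common prefix on the right-hand side.

Productions for D:
  D → n D T
  D → n
  D → y D y
Productions for T:
  T → n
  T → E F
  T → - F

Found common prefix 'n' in productions for D

Answer: Yes, D has productions with common prefix 'n'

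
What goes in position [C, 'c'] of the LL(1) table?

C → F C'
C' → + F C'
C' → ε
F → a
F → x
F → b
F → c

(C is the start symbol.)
C → F C'

To find M[C, 'c'], we find productions for C where 'c' is in the predict set (PREDICT(N → α) = (FIRST(α) \ {ε}) ∪ (FOLLOW(N) if α ⇒* ε)).

Relevant sets:
  FIRST(F) = { 'a', 'b', 'c', 'x' }

C → F C': PREDICT = { 'a', 'b', 'c', 'x' }
  'c' is in predict set, so this production goes in M[C, 'c']

M[C, 'c'] = C → F C'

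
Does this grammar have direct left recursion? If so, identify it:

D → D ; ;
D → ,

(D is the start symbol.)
Direct left recursion occurs when N → N α for some non-terminal N (the right-hand side begins with the left-hand side itself).

D → D ; ;: LEFT RECURSIVE (starts with D)
D → ,: starts with ','

The grammar has direct left recursion on: D.

Answer: Yes, D is left-recursive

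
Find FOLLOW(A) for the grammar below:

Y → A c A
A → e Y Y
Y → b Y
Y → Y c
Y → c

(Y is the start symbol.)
{ $, 'b', 'c', 'e' }

In Y → A c A: A is followed by c A, add FIRST(c A) \ {ε} = { 'c' }
In Y → A c A: A is at the end, add FOLLOW(Y)

The FOLLOW sets referred to above (computed the same way, to a fixed point):
  FOLLOW(Y) = { $, 'b', 'c', 'e' }

Taking the union: FOLLOW(A) = { $, 'b', 'c', 'e' }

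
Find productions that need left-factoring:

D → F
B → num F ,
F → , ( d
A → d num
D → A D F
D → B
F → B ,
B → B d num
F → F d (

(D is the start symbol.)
Left-factoring is needed when two productions for the same non-terminal
share a common prefix on the right-hand side.

Productions for D:
  D → F
  D → A D F
  D → B
Productions for B:
  B → num F ,
  B → B d num
Productions for F:
  F → , ( d
  F → B ,
  F → F d (

No common prefixes found.

Answer: No, left-factoring is not needed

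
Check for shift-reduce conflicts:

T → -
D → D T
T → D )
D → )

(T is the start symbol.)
Augment with T' → T and build the canonical LR(0) collection (I0 = CLOSURE({[T' → . T]}), then GOTO on every symbol after a dot until no new states appear). It has 7 states:
  I0: { [D → . )], [D → . D T], [T → . -], [T → . D )], [T' → . T] }  — shift
  I1: { [D → ) .] }  — reduce
  I2: { [T → - .] }  — reduce
  I3: { [D → . )], [D → . D T], [D → D . T], [T → . -], [T → . D )], [T → D . )] }  — shift
  I4: { [T' → T .] }  — accept
  I5: { [D → ) .], [T → D ) .] }  — 2 reduces
  I6: { [D → D T .] }  — reduce

No state contains both a complete item and a shift item.

Answer: No shift-reduce conflicts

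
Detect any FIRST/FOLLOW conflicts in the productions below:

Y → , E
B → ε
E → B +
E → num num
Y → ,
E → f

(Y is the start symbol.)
No FIRST/FOLLOW conflicts.

A FIRST/FOLLOW conflict occurs when a non-terminal N has a nullable alternative N → β (β ⇒* ε) and another alternative N → α with FIRST(α) ∩ FOLLOW(N) ≠ ∅: on such a lookahead the parser cannot decide between expanding α and letting N vanish via β.

Nullable non-terminals: B.
B has a nullable alternative but only one production, so nothing to check.

E, Y have no nullable alternative, so no FIRST/FOLLOW check is needed there.

No FIRST/FOLLOW conflicts found.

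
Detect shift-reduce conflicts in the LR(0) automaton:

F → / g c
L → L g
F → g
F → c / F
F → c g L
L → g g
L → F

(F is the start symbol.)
A shift-reduce conflict occurs when an LR(0) state has both:
  - a complete (reduce) item [A → α .] (dot at the end), and
  - a shift item [B → β . c γ] (dot before a terminal).

Augment with F' → F and build the canonical LR(0) collection (I0 = CLOSURE({[F' → . F]}), then GOTO on every symbol after a dot until no new states appear). It has 15 states:
  I0: { [F → . / g c], [F → . c / F], [F → . c g L], [F → . g], [F' → . F] }  — shift
  I1: { [F → / . g c] }  — shift
  I2: { [F' → F .] }  — accept
  I3: { [F → c . / F], [F → c . g L] }  — shift
  I4: { [F → g .] }  — reduce
  I5: { [F → . / g c], [F → . c / F], [F → . c g L], [F → . g], [F → c / . F] }  — shift
  I6: { [F → . / g c], [F → . c / F], [F → . c g L], [F → . g], [F → c g . L], [L → . F], [L → . L g], [L → . g g] }  — shift
  I7: { [L → F .] }  — reduce
  I8: { [F → c g L .], [L → L . g] }  — shift, reduce
  I9: { [F → g .], [L → g . g] }  — shift, reduce
  I10: { [L → g g .] }  — reduce
  I11: { [L → L g .] }  — reduce
  I12: { [F → c / F .] }  — reduce
  I13: { [F → / g . c] }  — shift
  I14: { [F → / g c .] }  — reduce

I8 contains reduce item [F → c g L .] and shift item [L → L . g] — shift-reduce conflict.
I9 contains reduce item [F → g .] and shift item [L → g . g] — shift-reduce conflict.

Answer: Yes — I8: [F → c g L .] vs [L → L . g]; I9: [F → g .] vs [L → g . g]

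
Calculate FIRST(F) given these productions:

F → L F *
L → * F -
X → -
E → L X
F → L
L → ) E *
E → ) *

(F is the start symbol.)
To compute FIRST(F), examine every production with F on the left-hand side, reading each right-hand side left to right until a non-nullable symbol is reached.

FIRST sets of the other non-terminals involved (by the same procedure, iterated to a fixed point):
  FIRST(L) = { ')', '*' }

From F → L F *:
  - L is a non-terminal: add FIRST(L) \ {ε} = { ')', '*' }
    L is not nullable, so stop
From F → L:
  - L is a non-terminal: add FIRST(L) \ {ε} = { ')', '*' }
    L is not nullable, so stop

Collecting: FIRST(F) = { ')', '*' }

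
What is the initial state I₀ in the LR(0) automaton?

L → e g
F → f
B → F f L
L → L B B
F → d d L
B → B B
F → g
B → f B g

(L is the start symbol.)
{ [L → . L B B], [L → . e g], [L' → . L] }

First, augment the grammar with L' → L
I₀ = CLOSURE({ [L' → . L] }):
  [L' → . L] has the dot before L: add [L → . e g], [L → . L B B]
No further items can be added.

I₀ = { [L → . L B B], [L → . e g], [L' → . L] }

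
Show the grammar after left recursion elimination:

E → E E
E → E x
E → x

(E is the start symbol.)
E → x E'
E' → E E'
E' → x E'
E' → ε

E is directly left-recursive. The standard transformation for
  A → A α₁ | ... | A α_m | β₁ | ... | β_n
is
  A  → β₁ A' | ... | β_n A'
  A' → α₁ A' | ... | α_m A' | ε

E → x becomes E → x E'
E → E E becomes E' → E E'
E → E x becomes E' → x E'
Add E' → ε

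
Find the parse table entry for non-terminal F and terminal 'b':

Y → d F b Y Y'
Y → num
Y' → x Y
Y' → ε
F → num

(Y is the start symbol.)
Empty (error entry)

To find M[F, 'b'], we find productions for F where 'b' is in the predict set (PREDICT(N → α) = (FIRST(α) \ {ε}) ∪ (FOLLOW(N) if α ⇒* ε)).

F → num: PREDICT = { 'num' }

M[F, 'b'] is empty (no production applies)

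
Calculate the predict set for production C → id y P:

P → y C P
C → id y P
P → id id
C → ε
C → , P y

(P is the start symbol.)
PREDICT(C → id y P) = (FIRST(RHS) \ {ε}) ∪ (FOLLOW(C) if ε ∈ FIRST(RHS), i.e. RHS ⇒* ε)
FIRST(id y P) = { 'id' }
ε ∉ FIRST(id y P), so FOLLOW(C) is not added.
PREDICT(C → id y P) = { 'id' }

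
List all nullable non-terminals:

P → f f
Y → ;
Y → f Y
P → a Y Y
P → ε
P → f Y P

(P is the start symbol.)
ε-productions: P → ε
So P is immediately nullable.
No further non-terminal can be added: every production for the remaining non-terminals contains a terminal or a non-nullable non-terminal.
Nullable = { 'P' }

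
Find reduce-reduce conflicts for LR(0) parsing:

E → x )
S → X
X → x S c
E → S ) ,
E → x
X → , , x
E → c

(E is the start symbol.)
A reduce-reduce conflict occurs when an LR(0) state has two complete items [A → α .] and [B → β .] — both call for a reduction, and with no lookahead the parser cannot choose between them.

Augment with E' → E and build the canonical LR(0) collection (I0 = CLOSURE({[E' → . E]}), then GOTO on every symbol after a dot until no new states appear). It has 15 states:
  I0: { [E → . S ) ,], [E → . c], [E → . x )], [E → . x], [E' → . E], [S → . X], [X → . , , x], [X → . x S c] }  — shift
  I1: { [X → , . , x] }  — shift
  I2: { [E' → E .] }  — accept
  I3: { [E → S . ) ,] }  — shift
  I4: { [S → X .] }  — reduce
  I5: { [E → c .] }  — reduce
  I6: { [E → x . )], [E → x .], [S → . X], [X → . , , x], [X → . x S c], [X → x . S c] }  — shift, reduce
  I7: { [E → x ) .] }  — reduce
  I8: { [X → x S . c] }  — shift
  I9: { [S → . X], [X → . , , x], [X → . x S c], [X → x . S c] }  — shift
  I10: { [X → x S c .] }  — reduce
  I11: { [E → S ) . ,] }  — shift
  I12: { [E → S ) , .] }  — reduce
  I13: { [X → , , . x] }  — shift
  I14: { [X → , , x .] }  — reduce

No state contains more than one complete item.

Answer: No reduce-reduce conflicts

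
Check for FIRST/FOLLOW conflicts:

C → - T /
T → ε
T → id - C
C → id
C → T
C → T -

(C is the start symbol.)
Yes. C → '-' T '/' with FOLLOW(C) on { '-' }; C → T '-' with FOLLOW(C) on { '-' }

A FIRST/FOLLOW conflict occurs when a non-terminal N has a nullable alternative N → β (β ⇒* ε) and another alternative N → α with FIRST(α) ∩ FOLLOW(N) ≠ ∅: on such a lookahead the parser cannot decide between expanding α and letting N vanish via β.

Nullable non-terminals: C, T.
FIRST sets used below: FIRST(T) = { 'id', ε }

C: nullable alternative(s) C → T; FOLLOW(C) = { $, '-', '/' }
  C → - T /: FIRST \ {ε} = { '-' } — overlaps FOLLOW(C) on { '-' }: CONFLICT
  C → id: FIRST \ {ε} = { 'id' } — disjoint from FOLLOW(C)
  C → T: FIRST \ {ε} = { 'id' } — this is the only nullable alternative, skip
  C → T -: FIRST \ {ε} = { '-', 'id' } — overlaps FOLLOW(C) on { '-' }: CONFLICT

T: nullable alternative(s) T → ε; FOLLOW(T) = { $, '-', '/' }
  T → ε: FIRST \ {ε} = { } — this is the only nullable alternative, skip
  T → id - C: FIRST \ {ε} = { 'id' } — disjoint from FOLLOW(T)

So the grammar has 2 FIRST/FOLLOW conflicts (marked CONFLICT above).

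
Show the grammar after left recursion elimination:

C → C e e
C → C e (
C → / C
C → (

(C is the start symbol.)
C is directly left-recursive. The standard transformation for
  A → A α₁ | ... | A α_m | β₁ | ... | β_n
is
  A  → β₁ A' | ... | β_n A'
  A' → α₁ A' | ... | α_m A' | ε

C → / C becomes C → / C C'
C → ( becomes C → ( C'
C → C e e becomes C' → e e C'
C → C e ( becomes C' → e ( C'
Add C' → ε

Resulting grammar:
C → / C C'
C → ( C'
C' → e e C'
C' → e ( C'
C' → ε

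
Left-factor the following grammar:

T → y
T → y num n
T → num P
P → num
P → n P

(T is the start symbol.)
T → y T'
T' → ε
T' → num n
T → num P
P → num
P → n P

Left-factoring transforms A → αβ₁ | αβ₂ into A → αA' and A' → β₁ | β₂
(α is the longest common prefix among the alternatives). Repeat until
no nonterminal has two alternatives with a common prefix.

Round 1: T has alternatives sharing prefix 'y'. Introduce T': T → y T'
  Add: T' → ε
  Add: T' → num n

No remaining common prefixes — done.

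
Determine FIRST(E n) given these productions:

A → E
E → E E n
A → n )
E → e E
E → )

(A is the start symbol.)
FIRST sets of the non-terminals involved (from the grammar, by fixed-point iteration):
  FIRST(E) = { ')', 'e' }

To compute FIRST(E n), process the symbols left to right:
Symbol E is a non-terminal. Add FIRST(E) \ {ε} = { ')', 'e' }
E is not nullable (ε ∉ FIRST(E)), so stop here.
FIRST(E n) = { ')', 'e' }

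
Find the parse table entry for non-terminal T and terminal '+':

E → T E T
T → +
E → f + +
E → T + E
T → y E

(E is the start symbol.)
To find M[T, '+'], we find productions for T where '+' is in the predict set (PREDICT(N → α) = (FIRST(α) \ {ε}) ∪ (FOLLOW(N) if α ⇒* ε)).

T → +: PREDICT = { '+' }
  '+' is in predict set, so this production goes in M[T, '+']
T → y E: PREDICT = { 'y' }

M[T, '+'] = T → +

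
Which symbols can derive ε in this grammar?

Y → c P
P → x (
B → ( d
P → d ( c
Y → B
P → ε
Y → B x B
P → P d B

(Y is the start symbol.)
{ 'P' }

A non-terminal is nullable if it can derive ε (the empty string): either it has an ε-production, or it has a production whose right-hand side consists entirely of nullable non-terminals.

ε-productions: P → ε
So P is immediately nullable.
No further non-terminal can be added: every production for the remaining non-terminals contains a terminal or a non-nullable non-terminal.
Nullable = { 'P' }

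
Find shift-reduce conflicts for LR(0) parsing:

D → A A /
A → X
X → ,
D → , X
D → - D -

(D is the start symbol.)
Yes — I1: [X → , .] vs [X → . ,]

A shift-reduce conflict occurs when an LR(0) state has both:
  - a complete (reduce) item [A → α .] (dot at the end), and
  - a shift item [B → β . c γ] (dot before a terminal).

Augment with D' → D and build the canonical LR(0) collection (I0 = CLOSURE({[D' → . D]}), then GOTO on every symbol after a dot until no new states appear). It has 12 states:
  I0: { [A → . X], [D → . , X], [D → . - D -], [D → . A A /], [D' → . D], [X → . ,] }  — shift
  I1: { [D → , . X], [X → , .], [X → . ,] }  — shift, reduce
  I2: { [A → . X], [D → - . D -], [D → . , X], [D → . - D -], [D → . A A /], [X → . ,] }  — shift
  I3: { [A → . X], [D → A . A /], [X → . ,] }  — shift
  I4: { [D' → D .] }  — accept
  I5: { [A → X .] }  — reduce
  I6: { [X → , .] }  — reduce
  I7: { [D → A A . /] }  — shift
  I8: { [D → A A / .] }  — reduce
  I9: { [D → - D . -] }  — shift
  I10: { [D → - D - .] }  — reduce
  I11: { [D → , X .] }  — reduce

I1 contains reduce item [X → , .] and shift item [X → . ,] — shift-reduce conflict.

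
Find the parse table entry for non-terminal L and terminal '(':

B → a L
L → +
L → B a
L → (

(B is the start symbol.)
L → (

To find M[L, '('], we find productions for L where '(' is in the predict set (PREDICT(N → α) = (FIRST(α) \ {ε}) ∪ (FOLLOW(N) if α ⇒* ε)).

Relevant sets:
  FIRST(B) = { 'a' }

L → +: PREDICT = { '+' }
L → B a: PREDICT = { 'a' }
L → (: PREDICT = { '(' }
  '(' is in predict set, so this production goes in M[L, '(']

M[L, '('] = L → (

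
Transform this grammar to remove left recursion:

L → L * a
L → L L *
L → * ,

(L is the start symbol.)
L → * , L'
L' → * a L'
L' → L * L'
L' → ε

L is directly left-recursive. The standard transformation for
  A → A α₁ | ... | A α_m | β₁ | ... | β_n
is
  A  → β₁ A' | ... | β_n A'
  A' → α₁ A' | ... | α_m A' | ε

L → * , becomes L → * , L'
L → L * a becomes L' → * a L'
L → L L * becomes L' → L * L'
Add L' → ε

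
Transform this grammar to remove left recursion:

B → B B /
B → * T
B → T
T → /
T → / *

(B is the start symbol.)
B → * T B'
B → T B'
B' → B / B'
B' → ε
T → /
T → / *

B is directly left-recursive. The standard transformation for
  A → A α₁ | ... | A α_m | β₁ | ... | β_n
is
  A  → β₁ A' | ... | β_n A'
  A' → α₁ A' | ... | α_m A' | ε

B → * T becomes B → * T B'
B → T becomes B → T B'
B → B B / becomes B' → B / B'
Add B' → ε

Productions for other non-terminals are unchanged:
  T → /
  T → / *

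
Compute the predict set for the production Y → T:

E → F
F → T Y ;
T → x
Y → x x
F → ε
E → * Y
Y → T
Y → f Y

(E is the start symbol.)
PREDICT(Y → T) = (FIRST(RHS) \ {ε}) ∪ (FOLLOW(Y) if ε ∈ FIRST(RHS), i.e. RHS ⇒* ε)
FIRST(T) = { 'x' }
FIRST(T) = { 'x' }
ε ∉ FIRST(T), so FOLLOW(Y) is not added.
PREDICT(Y → T) = { 'x' }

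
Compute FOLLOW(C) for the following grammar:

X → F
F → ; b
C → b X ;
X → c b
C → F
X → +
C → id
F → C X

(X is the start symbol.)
{ '+', ';', 'b', 'c', 'id' }

To compute FOLLOW(C), find every occurrence of C on a right-hand side N → α C β: add FIRST(β) \ {ε}, and if β is empty or nullable also add FOLLOW(N). Iterate to a fixed point.

In F → C X: C is followed by X, add FIRST(X) \ {ε} = { '+', ';', 'b', 'c', 'id' }

Taking the union: FOLLOW(C) = { '+', ';', 'b', 'c', 'id' }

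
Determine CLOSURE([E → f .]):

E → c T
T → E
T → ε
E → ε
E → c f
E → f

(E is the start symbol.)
Start with: [E → f .]
The dot is at the end, so nothing is added.

CLOSURE = { [E → f .] }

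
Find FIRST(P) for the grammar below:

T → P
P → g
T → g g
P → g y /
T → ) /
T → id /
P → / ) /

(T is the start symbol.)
From P → g:
  - g is a terminal: add 'g' and stop
From P → g y /:
  - g is a terminal: add 'g' and stop
From P → / ) /:
  - '/' is a terminal: add '/' and stop

Collecting: FIRST(P) = { '/', 'g' }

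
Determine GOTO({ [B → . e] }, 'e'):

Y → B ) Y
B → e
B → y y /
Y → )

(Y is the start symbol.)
GOTO(I, 'e') = CLOSURE({ [A → αX.β] : [A → α.Xβ] ∈ I, X = 'e' })

Items with dot before 'e', with the dot advanced:
  [B → . e] → [B → e .]
Closure adds nothing (no advanced item has the dot before a non-terminal).

GOTO = { [B → e .] }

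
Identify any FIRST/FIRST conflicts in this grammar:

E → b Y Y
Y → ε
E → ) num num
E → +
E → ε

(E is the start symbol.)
No FIRST/FIRST conflicts.

A FIRST/FIRST conflict occurs when two productions N → α and N → β for the same non-terminal have FIRST(α) ∩ FIRST(β) ≠ ∅ (with ε ∈ FIRST of a nullable right-hand side, so two nullable alternatives also conflict).

Productions for E:
  E → b Y Y: FIRST = { 'b' }
  E → ) num num: FIRST = { ')' }
  E → +: FIRST = { '+' }
  E → ε: FIRST = { ε }
Y has only one production, so no FIRST/FIRST conflict is possible there.

All alternatives of each non-terminal have pairwise disjoint FIRST sets.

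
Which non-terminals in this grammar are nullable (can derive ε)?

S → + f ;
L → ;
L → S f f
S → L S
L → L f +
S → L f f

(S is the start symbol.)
A non-terminal is nullable if it can derive ε (the empty string): either it has an ε-production, or it has a production whose right-hand side consists entirely of nullable non-terminals.

There are no ε-productions, so no non-terminal can derive ε.
No non-terminals are nullable.

Answer: None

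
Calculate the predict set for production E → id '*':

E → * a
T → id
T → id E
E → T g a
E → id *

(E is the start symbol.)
{ 'id' }

PREDICT(E → id '*') = (FIRST(RHS) \ {ε}) ∪ (FOLLOW(E) if ε ∈ FIRST(RHS), i.e. RHS ⇒* ε)
FIRST(id '*') = { 'id' }
ε ∉ FIRST(id '*'), so FOLLOW(E) is not added.
PREDICT(E → id '*') = { 'id' }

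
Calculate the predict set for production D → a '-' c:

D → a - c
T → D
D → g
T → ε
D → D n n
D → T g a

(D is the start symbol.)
{ 'a' }

PREDICT(D → a '-' c) = (FIRST(RHS) \ {ε}) ∪ (FOLLOW(D) if ε ∈ FIRST(RHS), i.e. RHS ⇒* ε)
FIRST(a '-' c) = { 'a' }
ε ∉ FIRST(a '-' c), so FOLLOW(D) is not added.
PREDICT(D → a '-' c) = { 'a' }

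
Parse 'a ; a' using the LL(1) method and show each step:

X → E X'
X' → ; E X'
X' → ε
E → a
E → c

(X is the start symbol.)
Stack is shown with the top on the left.

Stack     Input    Action
-------------------------
X $       a ; a $  output X → E X'
E X' $    a ; a $  output E → a
a X' $    a ; a $  match 'a'
X' $      ; a $    output X' → ; E X'
; E X' $  ; a $    match ';'
E X' $    a $      output E → a
a X' $    a $      match 'a'
X' $      $        output X' → ε
$         $        accept

The string is accepted.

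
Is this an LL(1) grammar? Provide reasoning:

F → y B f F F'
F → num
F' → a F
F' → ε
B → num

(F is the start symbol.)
No. Predict set conflict for F': { 'a' }

A grammar is LL(1) if for each non-terminal N with multiple productions, the predict sets of those productions are pairwise disjoint, where PREDICT(N → α) = (FIRST(α) \ {ε}) ∪ (FOLLOW(N) if α ⇒* ε).

Relevant sets:
  FOLLOW(F') = { $, 'a' }

For F:
  PREDICT(F → y B f F F') = { 'y' }
  PREDICT(F → num) = { 'num' }
For F':
  PREDICT(F' → a F) = { 'a' }
  PREDICT(F' → ε) = { $, 'a' }
B has a single production, so nothing to check there.

Conflict found: Predict set conflict for F': { 'a' }
The grammar is NOT LL(1).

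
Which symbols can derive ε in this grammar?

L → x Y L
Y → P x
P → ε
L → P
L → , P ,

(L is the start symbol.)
ε-productions: P → ε
So P is immediately nullable.
L → P: every symbol on the right is nullable, so L is nullable too.
No further non-terminal can be added: every production for the remaining non-terminals contains a terminal or a non-nullable non-terminal.
Nullable = { 'L', 'P' }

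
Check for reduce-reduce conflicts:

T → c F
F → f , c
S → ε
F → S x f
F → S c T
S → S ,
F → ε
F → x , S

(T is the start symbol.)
Yes — I2: [F → .] vs [S → .]

A reduce-reduce conflict occurs when an LR(0) state has two complete items [A → α .] and [B → β .] — both call for a reduction, and with no lookahead the parser cannot choose between them.

Augment with T' → T and build the canonical LR(0) collection (I0 = CLOSURE({[T' → . T]}), then GOTO on every symbol after a dot until no new states appear). It has 16 states:
  I0: { [T → . c F], [T' → . T] }  — shift
  I1: { [T' → T .] }  — accept
  I2: { [F → . S c T], [F → . S x f], [F → . f , c], [F → . x , S], [F → .], [S → . S ,], [S → .], [T → c . F] }  — shift, 2 reduces
  I3: { [T → c F .] }  — reduce
  I4: { [F → S . c T], [F → S . x f], [S → S . ,] }  — shift
  I5: { [F → f . , c] }  — shift
  I6: { [F → x . , S] }  — shift
  I7: { [F → x , . S], [S → . S ,], [S → .] }  — reduce
  I8: { [F → x , S .], [S → S . ,] }  — shift, reduce
  I9: { [S → S , .] }  — reduce
  I10: { [F → f , . c] }  — shift
  I11: { [F → f , c .] }  — reduce
  I12: { [F → S c . T], [T → . c F] }  — shift
  I13: { [F → S x . f] }  — shift
  I14: { [F → S x f .] }  — reduce
  I15: { [F → S c T .] }  — reduce

I2 contains complete items [F → .], [S → .] — reduce-reduce conflict.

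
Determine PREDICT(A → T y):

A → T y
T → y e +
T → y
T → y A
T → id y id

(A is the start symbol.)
PREDICT(A → T y) = (FIRST(RHS) \ {ε}) ∪ (FOLLOW(A) if ε ∈ FIRST(RHS), i.e. RHS ⇒* ε)
FIRST(T) = { 'id', 'y' }
FIRST(T y) = { 'id', 'y' }
ε ∉ FIRST(T y), so FOLLOW(A) is not added.
PREDICT(A → T y) = { 'id', 'y' }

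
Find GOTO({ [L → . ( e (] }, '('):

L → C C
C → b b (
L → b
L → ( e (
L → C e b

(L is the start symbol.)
GOTO(I, '(') = CLOSURE({ [A → αX.β] : [A → α.Xβ] ∈ I, X = '(' })

Items with dot before '(', with the dot advanced:
  [L → . ( e (] → [L → ( . e (]
Closure adds nothing (no advanced item has the dot before a non-terminal).

GOTO = { [L → ( . e (] }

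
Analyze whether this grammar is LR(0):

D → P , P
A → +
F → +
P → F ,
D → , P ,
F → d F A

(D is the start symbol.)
A grammar is LR(0) if no state in the canonical LR(0) collection has:
  - both a shift item (dot before a terminal) and a complete item (shift-reduce conflict), or
  - two or more complete items (reduce-reduce conflict; the accept item [D' → D .] counts as a complete item here).

Augment with D' → D and build the canonical LR(0) collection (I0 = CLOSURE({[D' → . D]}), then GOTO on every symbol after a dot until no new states appear). It has 15 states:
  I0: { [D → . , P ,], [D → . P , P], [D' → . D], [F → . +], [F → . d F A], [P → . F ,] }  — shift
  I1: { [F → + .] }  — reduce
  I2: { [D → , . P ,], [F → . +], [F → . d F A], [P → . F ,] }  — shift
  I3: { [D' → D .] }  — accept
  I4: { [P → F . ,] }  — shift
  I5: { [D → P . , P] }  — shift
  I6: { [F → . +], [F → . d F A], [F → d . F A] }  — shift
  I7: { [A → . +], [F → d F . A] }  — shift
  I8: { [A → + .] }  — reduce
  I9: { [F → d F A .] }  — reduce
  I10: { [D → P , . P], [F → . +], [F → . d F A], [P → . F ,] }  — shift
  I11: { [D → P , P .] }  — reduce
  I12: { [P → F , .] }  — reduce
  I13: { [D → , P . ,] }  — shift
  I14: { [D → , P , .] }  — reduce

Every state is either a pure shift/goto state or contains exactly one complete item and nothing to shift — no conflicts. The grammar is LR(0).

Answer: Yes, the grammar is LR(0)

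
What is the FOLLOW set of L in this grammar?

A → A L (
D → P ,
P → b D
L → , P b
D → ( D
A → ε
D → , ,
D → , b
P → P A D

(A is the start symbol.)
To compute FOLLOW(L), find every occurrence of L on a right-hand side N → α L β: add FIRST(β) \ {ε}, and if β is empty or nullable also add FOLLOW(N). Iterate to a fixed point.

In A → A L (: L is followed by '(', add FIRST('(') \ {ε} = { '(' }

Taking the union: FOLLOW(L) = { '(' }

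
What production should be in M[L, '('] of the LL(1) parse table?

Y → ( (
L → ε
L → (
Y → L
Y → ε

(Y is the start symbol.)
L → (

To find M[L, '('], we find productions for L where '(' is in the predict set (PREDICT(N → α) = (FIRST(α) \ {ε}) ∪ (FOLLOW(N) if α ⇒* ε)).

Relevant sets:
  FOLLOW(L) = { $ }

L → ε: PREDICT = { $ }
L → (: PREDICT = { '(' }
  '(' is in predict set, so this production goes in M[L, '(']

M[L, '('] = L → (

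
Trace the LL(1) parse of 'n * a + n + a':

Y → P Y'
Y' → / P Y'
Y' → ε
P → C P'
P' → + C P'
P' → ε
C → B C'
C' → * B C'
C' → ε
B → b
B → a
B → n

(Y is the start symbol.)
LL(1) parsing maintains a stack (initially the start symbol over $) and the input. At each step: if the stack top is a terminal, match it against the current input token; if it is a non-terminal N, replace it with the RHS of M[N, lookahead] (the unique production whose predict set contains the lookahead).

Stack is shown with the top on the left.

Stack           Input            Action
---------------------------------------
Y $             n * a + n + a $  output Y → P Y'
P Y' $          n * a + n + a $  output P → C P'
C P' Y' $       n * a + n + a $  output C → B C'
B C' P' Y' $    n * a + n + a $  output B → n
n C' P' Y' $    n * a + n + a $  match 'n'
C' P' Y' $      * a + n + a $    output C' → * B C'
* B C' P' Y' $  * a + n + a $    match '*'
B C' P' Y' $    a + n + a $      output B → a
a C' P' Y' $    a + n + a $      match 'a'
C' P' Y' $      + n + a $        output C' → ε
P' Y' $         + n + a $        output P' → + C P'
+ C P' Y' $     + n + a $        match '+'
C P' Y' $       n + a $          output C → B C'
B C' P' Y' $    n + a $          output B → n
n C' P' Y' $    n + a $          match 'n'
C' P' Y' $      + a $            output C' → ε
P' Y' $         + a $            output P' → + C P'
+ C P' Y' $     + a $            match '+'
C P' Y' $       a $              output C → B C'
B C' P' Y' $    a $              output B → a
a C' P' Y' $    a $              match 'a'
C' P' Y' $      $                output C' → ε
P' Y' $         $                output P' → ε
Y' $            $                output Y' → ε
$               $                accept

The string is accepted.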